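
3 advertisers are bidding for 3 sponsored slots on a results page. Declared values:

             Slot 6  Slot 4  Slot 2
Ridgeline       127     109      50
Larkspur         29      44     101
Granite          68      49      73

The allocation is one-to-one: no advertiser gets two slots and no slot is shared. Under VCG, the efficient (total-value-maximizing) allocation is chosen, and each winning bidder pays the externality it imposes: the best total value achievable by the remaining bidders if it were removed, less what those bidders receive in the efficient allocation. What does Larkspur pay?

Larkspur pays $23.

Efficient allocation: Ridgeline→Slot 4 ($109), Larkspur→Slot 2 ($101), Granite→Slot 6 ($68); total welfare W = $278.
Larkspur receives Slot 2 at value $101, so the others get W − 101 = $177.
Without Larkspur: best allocation of the remaining 2 bidders over all 3 slots is Ridgeline→Slot 6 ($127), Granite→Slot 2 ($73), total $200.
VCG payment = (others' best without Larkspur) − (others' welfare with Larkspur) = 200 − 177 = $23.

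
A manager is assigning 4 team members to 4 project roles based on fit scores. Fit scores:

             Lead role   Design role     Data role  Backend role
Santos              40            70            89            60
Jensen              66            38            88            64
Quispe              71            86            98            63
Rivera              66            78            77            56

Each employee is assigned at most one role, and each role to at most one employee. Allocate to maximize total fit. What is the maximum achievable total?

Optimal: Santos→Data role (89 pts), Jensen→Backend role (64 pts), Quispe→Design role (86 pts), Rivera→Lead role (66 pts) — total 89+64+86+66 = 305 pts.
Max-entry greedy (repeatedly take the single best remaining cell) gives 302 pts, worse by 3.
Swapping Santos↔Rivera (Santos→Lead role 40 pts, Rivera→Data role 77 pts) loses 38.
Checked against all permutations: 305 pts is optimal.

Max total: 305 pts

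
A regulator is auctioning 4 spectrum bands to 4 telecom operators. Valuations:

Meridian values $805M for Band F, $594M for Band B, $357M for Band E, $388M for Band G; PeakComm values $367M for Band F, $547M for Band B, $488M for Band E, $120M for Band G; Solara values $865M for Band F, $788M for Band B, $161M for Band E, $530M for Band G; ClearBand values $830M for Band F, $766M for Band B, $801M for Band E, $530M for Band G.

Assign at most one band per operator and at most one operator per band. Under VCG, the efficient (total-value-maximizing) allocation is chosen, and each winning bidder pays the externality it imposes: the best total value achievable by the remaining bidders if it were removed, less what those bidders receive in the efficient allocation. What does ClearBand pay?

Efficient allocation: Meridian→Band F ($805M), PeakComm→Band B ($547M), Solara→Band G ($530M), ClearBand→Band E ($801M); total welfare W = $2683M.
ClearBand receives Band E at value $801M, so the others get W − 801 = $1882M.
Without ClearBand: best allocation of the remaining 3 bidders over all 4 bands is Meridian→Band F ($805M), PeakComm→Band E ($488M), Solara→Band B ($788M), total $2081M.
VCG payment = (others' best without ClearBand) − (others' welfare with ClearBand) = 2081 − 1882 = $199M.

ClearBand pays $199M.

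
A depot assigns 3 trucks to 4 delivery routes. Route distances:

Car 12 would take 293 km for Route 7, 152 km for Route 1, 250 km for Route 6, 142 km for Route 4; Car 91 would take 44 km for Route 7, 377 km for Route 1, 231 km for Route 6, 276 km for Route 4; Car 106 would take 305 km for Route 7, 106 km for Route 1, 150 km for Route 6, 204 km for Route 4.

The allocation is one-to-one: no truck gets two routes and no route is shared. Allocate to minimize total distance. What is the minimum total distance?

Minimum total: 292 km

This is the linear assignment problem.
Optimal: Car 12→Route 4 (142 km), Car 91→Route 7 (44 km), Car 106→Route 1 (106 km) — total 142+44+106 = 292 km.
Column-greedy (each route in turn goes to its cheapest remaining truck) gives 400 km, worse by 108.
Next-best assignment: Car 12→Route 4, Car 91→Route 7, Car 106→Route 6 = 336 km.
Swapping Car 91↔Car 12 (Car 91→Route 4 276 km, Car 12→Route 7 293 km) adds 383.
Every other assignment is strictly worse.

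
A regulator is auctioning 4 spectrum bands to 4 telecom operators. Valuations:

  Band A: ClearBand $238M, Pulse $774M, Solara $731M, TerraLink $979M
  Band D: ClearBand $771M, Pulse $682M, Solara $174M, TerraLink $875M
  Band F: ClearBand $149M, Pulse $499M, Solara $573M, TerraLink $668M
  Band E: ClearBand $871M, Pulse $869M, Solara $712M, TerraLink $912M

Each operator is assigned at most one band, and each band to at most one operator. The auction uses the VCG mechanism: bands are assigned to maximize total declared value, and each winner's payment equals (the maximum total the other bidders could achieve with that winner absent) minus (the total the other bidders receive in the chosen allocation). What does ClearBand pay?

ClearBand pays $54M.

Efficient allocation: ClearBand→Band D ($771M), Pulse→Band E ($869M), Solara→Band F ($573M), TerraLink→Band A ($979M); total welfare W = $3192M.
ClearBand receives Band D at value $771M, so the others get W − 771 = $2421M.
Without ClearBand: best allocation of the remaining 3 bidders over all 4 bands is Pulse→Band E ($869M), Solara→Band A ($731M), TerraLink→Band D ($875M), total $2475M.
VCG payment = (others' best without ClearBand) − (others' welfare with ClearBand) = 2475 − 2421 = $54M.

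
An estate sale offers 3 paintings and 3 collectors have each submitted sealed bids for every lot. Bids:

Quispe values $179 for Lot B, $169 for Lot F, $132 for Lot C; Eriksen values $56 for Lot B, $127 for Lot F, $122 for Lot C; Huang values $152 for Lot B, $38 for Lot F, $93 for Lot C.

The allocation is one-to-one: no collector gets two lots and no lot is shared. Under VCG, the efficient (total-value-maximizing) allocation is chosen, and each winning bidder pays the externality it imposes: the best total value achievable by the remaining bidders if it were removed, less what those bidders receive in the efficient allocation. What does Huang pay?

Huang pays $15.

Efficient allocation: Quispe→Lot F ($169), Eriksen→Lot C ($122), Huang→Lot B ($152); total welfare W = $443.
Huang receives Lot B at value $152, so the others get W − 152 = $291.
Without Huang: best allocation of the remaining 2 bidders over all 3 lots is Quispe→Lot B ($179), Eriksen→Lot F ($127), total $306.
VCG payment = (others' best without Huang) − (others' welfare with Huang) = 306 − 291 = $15.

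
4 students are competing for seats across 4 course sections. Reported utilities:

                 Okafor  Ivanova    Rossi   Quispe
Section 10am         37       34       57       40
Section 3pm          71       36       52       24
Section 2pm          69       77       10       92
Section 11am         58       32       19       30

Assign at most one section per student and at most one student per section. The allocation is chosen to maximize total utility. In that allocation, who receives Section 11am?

Optimal: Okafor→Section 3pm (71 points), Ivanova→Section 11am (32 points), Rossi→Section 10am (57 points), Quispe→Section 2pm (92 points) — total 71+32+57+92 = 252 points.
Row-greedy (each student in turn takes its best remaining section) gives 235 points, worse by 17.
Ivanova's own top section is Section 2pm (77 points), but forcing Ivanova→Section 2pm and reassigning the rest optimally gives only 235 points — worse by 17.

Ivanova receives Section 11am.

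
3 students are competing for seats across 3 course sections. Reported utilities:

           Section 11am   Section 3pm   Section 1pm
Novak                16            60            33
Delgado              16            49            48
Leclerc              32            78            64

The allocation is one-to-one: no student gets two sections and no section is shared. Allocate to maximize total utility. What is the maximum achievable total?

Max total: 142 points

Optimal: Novak→Section 11am (16 points), Delgado→Section 1pm (48 points), Leclerc→Section 3pm (78 points) — total 16+48+78 = 142 points.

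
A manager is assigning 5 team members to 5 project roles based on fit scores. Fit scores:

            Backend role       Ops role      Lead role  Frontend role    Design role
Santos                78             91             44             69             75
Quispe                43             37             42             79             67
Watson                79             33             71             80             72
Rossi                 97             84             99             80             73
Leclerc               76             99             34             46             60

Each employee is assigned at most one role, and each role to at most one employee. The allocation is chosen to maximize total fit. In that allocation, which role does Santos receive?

Treat this as an assignment problem: match each employee to one role.
Optimal: Santos→Design role (75 pts), Quispe→Frontend role (79 pts), Watson→Backend role (79 pts), Rossi→Lead role (99 pts), Leclerc→Ops role (99 pts) — total 75+79+79+99+99 = 431 pts.
Max-entry greedy (repeatedly take the single best remaining cell) gives 423 pts, worse by 8.
Next-best assignment: Santos→Backend role, Quispe→Frontend role, Watson→Design role, Rossi→Lead role, Leclerc→Ops role = 427 pts.
Swapping Quispe↔Watson (Quispe→Backend role 43 pts, Watson→Frontend role 80 pts) loses 35.
Santos's own top role is Ops role (91 pts), but forcing Santos→Ops role and reassigning the rest optimally gives only 417 pts — worse by 14.

Santos receives Design role.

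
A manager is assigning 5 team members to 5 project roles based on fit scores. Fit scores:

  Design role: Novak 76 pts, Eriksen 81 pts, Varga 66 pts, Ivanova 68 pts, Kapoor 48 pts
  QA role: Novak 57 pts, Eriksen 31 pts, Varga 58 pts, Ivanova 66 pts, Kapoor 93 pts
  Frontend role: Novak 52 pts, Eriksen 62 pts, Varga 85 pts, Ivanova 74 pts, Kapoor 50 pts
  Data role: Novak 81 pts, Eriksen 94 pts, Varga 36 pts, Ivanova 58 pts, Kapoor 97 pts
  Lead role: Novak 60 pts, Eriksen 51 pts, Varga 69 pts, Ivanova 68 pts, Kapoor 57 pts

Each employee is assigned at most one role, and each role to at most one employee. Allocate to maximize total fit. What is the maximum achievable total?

Optimal: Novak→Design role (76 pts), Eriksen→Data role (94 pts), Varga→Frontend role (85 pts), Ivanova→Lead role (68 pts), Kapoor→QA role (93 pts) — total 76+94+85+68+93 = 416 pts.
Next-best assignment: Novak→Data role, Eriksen→Design role, Varga→Frontend role, Ivanova→Lead role, Kapoor→QA role = 408 pts.
Checked against all permutations: 416 pts is optimal.

Maximum total: 416 pts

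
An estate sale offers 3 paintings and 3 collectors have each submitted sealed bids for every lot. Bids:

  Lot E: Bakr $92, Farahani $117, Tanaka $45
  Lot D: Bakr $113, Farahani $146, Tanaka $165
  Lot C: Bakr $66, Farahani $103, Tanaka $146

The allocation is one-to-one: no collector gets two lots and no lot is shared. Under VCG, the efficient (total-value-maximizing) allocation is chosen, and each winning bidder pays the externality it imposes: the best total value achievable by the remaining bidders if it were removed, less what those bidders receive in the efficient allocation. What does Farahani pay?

Farahani pays $21.

Efficient allocation: Bakr→Lot E ($92), Farahani→Lot D ($146), Tanaka→Lot C ($146); total welfare W = $384.
Farahani receives Lot D at value $146, so the others get W − 146 = $238.
Without Farahani: best allocation of the remaining 2 bidders over all 3 lots is Bakr→Lot D ($113), Tanaka→Lot C ($146), total $259.
VCG payment = (others' best without Farahani) − (others' welfare with Farahani) = 259 − 238 = $21.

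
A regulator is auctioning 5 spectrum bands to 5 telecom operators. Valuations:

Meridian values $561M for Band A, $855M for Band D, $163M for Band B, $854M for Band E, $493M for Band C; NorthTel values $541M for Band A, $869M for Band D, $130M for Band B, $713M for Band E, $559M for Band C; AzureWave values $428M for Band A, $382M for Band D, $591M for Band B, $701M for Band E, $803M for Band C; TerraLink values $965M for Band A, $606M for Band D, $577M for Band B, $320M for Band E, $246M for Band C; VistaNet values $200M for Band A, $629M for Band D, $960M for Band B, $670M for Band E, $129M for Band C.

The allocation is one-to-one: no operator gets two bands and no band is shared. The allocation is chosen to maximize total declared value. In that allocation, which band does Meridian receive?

Meridian receives Band E.

Optimal: Meridian→Band E ($854M), NorthTel→Band D ($869M), AzureWave→Band C ($803M), TerraLink→Band A ($965M), VistaNet→Band B ($960M) — total 854+869+803+965+960 = $4451M.
Row-greedy (each operator in turn takes its best remaining band) gives $4296M, worse by 155.
Every other assignment is strictly worse.
Meridian's own top band is Band D ($855M), but forcing Meridian→Band D and reassigning the rest optimally gives only $4296M — worse by 155.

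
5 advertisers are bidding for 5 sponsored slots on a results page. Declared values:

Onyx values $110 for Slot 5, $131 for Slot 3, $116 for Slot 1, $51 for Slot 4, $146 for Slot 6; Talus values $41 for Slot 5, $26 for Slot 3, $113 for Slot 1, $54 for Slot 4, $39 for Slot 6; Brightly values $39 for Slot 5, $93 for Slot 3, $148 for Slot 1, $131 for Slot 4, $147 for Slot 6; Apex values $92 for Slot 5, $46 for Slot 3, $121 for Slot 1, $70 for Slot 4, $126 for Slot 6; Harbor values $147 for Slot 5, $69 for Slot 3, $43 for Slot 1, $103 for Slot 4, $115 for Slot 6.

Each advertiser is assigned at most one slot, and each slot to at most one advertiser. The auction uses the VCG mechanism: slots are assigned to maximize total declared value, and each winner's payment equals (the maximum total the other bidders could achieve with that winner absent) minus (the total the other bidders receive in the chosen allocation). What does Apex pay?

Efficient allocation: Onyx→Slot 3 ($131), Talus→Slot 1 ($113), Brightly→Slot 4 ($131), Apex→Slot 6 ($126), Harbor→Slot 5 ($147); total welfare W = $648.
Apex receives Slot 6 at value $126, so the others get W − 126 = $522.
Without Apex: best allocation of the remaining 4 bidders over all 5 slots is Onyx→Slot 3 ($131), Talus→Slot 1 ($113), Brightly→Slot 6 ($147), Harbor→Slot 5 ($147), total $538.
VCG payment = (others' best without Apex) − (others' welfare with Apex) = 538 − 522 = $16.

Apex pays $16.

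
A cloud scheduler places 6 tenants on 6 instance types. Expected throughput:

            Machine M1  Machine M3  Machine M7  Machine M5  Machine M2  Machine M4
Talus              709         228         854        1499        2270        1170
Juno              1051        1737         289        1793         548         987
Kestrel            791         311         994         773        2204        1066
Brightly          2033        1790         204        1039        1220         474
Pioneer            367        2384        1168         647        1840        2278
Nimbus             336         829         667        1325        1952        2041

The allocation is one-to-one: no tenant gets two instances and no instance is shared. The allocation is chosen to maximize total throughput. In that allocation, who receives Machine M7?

Optimal: Talus→Machine M2 (2270 ops/s), Juno→Machine M5 (1793 ops/s), Kestrel→Machine M7 (994 ops/s), Brightly→Machine M1 (2033 ops/s), Pioneer→Machine M3 (2384 ops/s), Nimbus→Machine M4 (2041 ops/s) — total 2270+1793+994+2033+2384+2041 = 11515 ops/s.
Row-greedy (each tenant in turn takes its best remaining instance) gives 10213 ops/s, worse by 1302.
Swapping Juno↔Brightly (Juno→Machine M1 1051 ops/s, Brightly→Machine M5 1039 ops/s) loses 1736.
Every other assignment is strictly worse.
Kestrel's own top instance is Machine M2 (2204 ops/s), but forcing Kestrel→Machine M2 and reassigning the rest optimally gives only 11309 ops/s — worse by 206.

Kestrel receives Machine M7.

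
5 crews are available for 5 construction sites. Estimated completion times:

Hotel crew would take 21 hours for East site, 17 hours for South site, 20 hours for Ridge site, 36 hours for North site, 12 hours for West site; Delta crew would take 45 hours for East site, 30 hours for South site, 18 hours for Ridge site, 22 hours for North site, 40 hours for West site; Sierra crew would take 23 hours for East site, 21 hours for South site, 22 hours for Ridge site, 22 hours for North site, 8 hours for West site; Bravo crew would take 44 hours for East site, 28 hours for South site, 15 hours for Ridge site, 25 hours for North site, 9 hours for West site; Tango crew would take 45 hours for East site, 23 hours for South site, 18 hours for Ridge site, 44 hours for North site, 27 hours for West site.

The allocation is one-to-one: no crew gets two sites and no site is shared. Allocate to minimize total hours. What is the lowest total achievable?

Minimum total: 89 hours

This is the linear assignment problem.
Optimal: Hotel crew→East site (21 hours), Delta crew→North site (22 hours), Sierra crew→West site (8 hours), Bravo crew→Ridge site (15 hours), Tango crew→South site (23 hours) — total 21+22+8+15+23 = 89 hours.
Min-entry greedy (repeatedly take the single cheapest remaining cell) gives 107 hours, worse by 18.
Checked against all permutations: 89 hours is optimal.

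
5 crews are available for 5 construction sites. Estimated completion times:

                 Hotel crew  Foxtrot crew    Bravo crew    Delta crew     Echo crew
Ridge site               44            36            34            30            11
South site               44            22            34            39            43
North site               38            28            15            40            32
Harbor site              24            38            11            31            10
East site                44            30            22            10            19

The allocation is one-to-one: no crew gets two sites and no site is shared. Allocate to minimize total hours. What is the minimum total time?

Min total: 82 hours

Optimal: Hotel crew→Harbor site (24 hours), Foxtrot crew→South site (22 hours), Bravo crew→North site (15 hours), Delta crew→East site (10 hours), Echo crew→Ridge site (11 hours) — total 24+22+15+10+11 = 82 hours.
Min-entry greedy (repeatedly take the single cheapest remaining cell) gives 101 hours, worse by 19.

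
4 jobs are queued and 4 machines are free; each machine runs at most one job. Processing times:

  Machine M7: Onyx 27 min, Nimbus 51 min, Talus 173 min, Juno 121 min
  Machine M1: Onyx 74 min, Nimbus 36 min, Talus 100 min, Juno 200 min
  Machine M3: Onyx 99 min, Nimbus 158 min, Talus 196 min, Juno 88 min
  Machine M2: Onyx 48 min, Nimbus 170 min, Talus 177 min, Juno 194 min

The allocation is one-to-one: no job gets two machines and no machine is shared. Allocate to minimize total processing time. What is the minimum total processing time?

Optimal: Onyx→Machine M2 (48 min), Nimbus→Machine M7 (51 min), Talus→Machine M1 (100 min), Juno→Machine M3 (88 min) — total 48+51+100+88 = 287 min.
Min-entry greedy (repeatedly take the single cheapest remaining cell) gives 328 min, worse by 41.
Next-best assignment: Onyx→Machine M7, Nimbus→Machine M1, Talus→Machine M2, Juno→Machine M3 = 328 min.
Swapping Juno↔Nimbus (Juno→Machine M7 121 min, Nimbus→Machine M3 158 min) adds 140.
Checked against all permutations: 287 min is optimal.

Min total: 287 min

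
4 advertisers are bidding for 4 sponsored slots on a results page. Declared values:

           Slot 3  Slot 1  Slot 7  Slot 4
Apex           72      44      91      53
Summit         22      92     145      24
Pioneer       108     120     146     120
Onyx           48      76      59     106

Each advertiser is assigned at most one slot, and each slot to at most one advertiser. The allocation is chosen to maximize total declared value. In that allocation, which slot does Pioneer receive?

Pioneer receives Slot 1.

Optimal: Apex→Slot 3 ($72), Summit→Slot 7 ($145), Pioneer→Slot 1 ($120), Onyx→Slot 4 ($106) — total 72+145+120+106 = $443.
Column-greedy (each slot in turn goes to its best remaining advertiser) gives $397, worse by 46.
Pioneer's own top slot is Slot 7 ($146), but forcing Pioneer→Slot 7 and reassigning the rest optimally gives only $416 — worse by 27.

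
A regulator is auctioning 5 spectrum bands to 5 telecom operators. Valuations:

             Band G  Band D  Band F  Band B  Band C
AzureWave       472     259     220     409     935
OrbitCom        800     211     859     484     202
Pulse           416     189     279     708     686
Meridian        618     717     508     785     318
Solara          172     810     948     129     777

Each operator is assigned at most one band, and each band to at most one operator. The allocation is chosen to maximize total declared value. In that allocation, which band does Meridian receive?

Meridian receives Band D.

This is the linear assignment problem.
Optimal: AzureWave→Band C ($935M), OrbitCom→Band G ($800M), Pulse→Band B ($708M), Meridian→Band D ($717M), Solara→Band F ($948M) — total 935+800+708+717+948 = $4108M.
Row-greedy (each operator in turn takes its best remaining band) gives $3391M, worse by 717.
Swapping Pulse↔AzureWave (Pulse→Band C $686M, AzureWave→Band B $409M) loses 548.
Meridian's own top band is Band B ($785M), but forcing Meridian→Band B and reassigning the rest optimally gives only $3805M — worse by 303.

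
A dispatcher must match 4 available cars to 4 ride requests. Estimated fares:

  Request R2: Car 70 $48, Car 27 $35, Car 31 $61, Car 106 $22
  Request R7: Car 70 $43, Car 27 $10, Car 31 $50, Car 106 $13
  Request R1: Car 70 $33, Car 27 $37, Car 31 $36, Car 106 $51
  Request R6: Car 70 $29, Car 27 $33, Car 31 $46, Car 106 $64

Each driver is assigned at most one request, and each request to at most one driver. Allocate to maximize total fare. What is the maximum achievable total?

Max total: $205

This is a one-to-one assignment (maximum-weight bipartite matching).
Optimal: Car 70→Request R7 ($43), Car 27→Request R1 ($37), Car 31→Request R2 ($61), Car 106→Request R6 ($64) — total 43+37+61+64 = $205.
Row-greedy (each driver in turn takes its best remaining request) gives $199, worse by 6.
No other one-to-one assignment exceeds $205.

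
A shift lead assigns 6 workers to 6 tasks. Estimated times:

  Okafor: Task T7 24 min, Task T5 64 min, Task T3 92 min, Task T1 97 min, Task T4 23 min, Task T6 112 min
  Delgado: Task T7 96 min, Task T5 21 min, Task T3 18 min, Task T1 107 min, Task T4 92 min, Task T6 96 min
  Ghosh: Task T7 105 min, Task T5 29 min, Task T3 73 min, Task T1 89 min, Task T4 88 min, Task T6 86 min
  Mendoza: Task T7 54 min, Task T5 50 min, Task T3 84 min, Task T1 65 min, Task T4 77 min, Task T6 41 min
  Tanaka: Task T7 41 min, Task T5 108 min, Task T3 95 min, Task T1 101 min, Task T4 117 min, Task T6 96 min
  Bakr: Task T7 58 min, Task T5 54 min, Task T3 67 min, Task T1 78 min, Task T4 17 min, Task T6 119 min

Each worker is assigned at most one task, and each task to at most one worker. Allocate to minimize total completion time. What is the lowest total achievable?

Minimum total: 230 min

This is a one-to-one assignment (minimum-cost bipartite matching).
Optimal: Okafor→Task T7 (24 min), Delgado→Task T3 (18 min), Ghosh→Task T5 (29 min), Mendoza→Task T6 (41 min), Tanaka→Task T1 (101 min), Bakr→Task T4 (17 min) — total 24+18+29+41+101+17 = 230 min.
Column-greedy (each task in turn goes to its cheapest remaining worker) gives 361 min, worse by 131.
Swapping Mendoza↔Okafor (Mendoza→Task T7 54 min, Okafor→Task T6 112 min) adds 101.
Checked against all permutations: 230 min is optimal.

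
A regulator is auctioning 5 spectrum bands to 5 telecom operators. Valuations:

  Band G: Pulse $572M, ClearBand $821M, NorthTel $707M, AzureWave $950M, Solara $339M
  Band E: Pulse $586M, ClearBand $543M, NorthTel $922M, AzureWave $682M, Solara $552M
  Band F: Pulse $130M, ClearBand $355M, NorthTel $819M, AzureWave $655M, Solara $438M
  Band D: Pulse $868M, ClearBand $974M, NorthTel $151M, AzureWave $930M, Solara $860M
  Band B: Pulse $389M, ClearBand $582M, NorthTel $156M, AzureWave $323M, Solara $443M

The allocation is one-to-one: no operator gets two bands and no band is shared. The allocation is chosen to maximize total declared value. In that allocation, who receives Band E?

This is a one-to-one assignment (maximum-weight bipartite matching).
Optimal: Pulse→Band E ($586M), ClearBand→Band B ($582M), NorthTel→Band F ($819M), AzureWave→Band G ($950M), Solara→Band D ($860M) — total 586+582+819+950+860 = $3797M.
Every other assignment is strictly worse.
Pulse's own top band is Band D ($868M), but forcing Pulse→Band D and reassigning the rest optimally gives only $3771M — worse by 26.

Pulse receives Band E.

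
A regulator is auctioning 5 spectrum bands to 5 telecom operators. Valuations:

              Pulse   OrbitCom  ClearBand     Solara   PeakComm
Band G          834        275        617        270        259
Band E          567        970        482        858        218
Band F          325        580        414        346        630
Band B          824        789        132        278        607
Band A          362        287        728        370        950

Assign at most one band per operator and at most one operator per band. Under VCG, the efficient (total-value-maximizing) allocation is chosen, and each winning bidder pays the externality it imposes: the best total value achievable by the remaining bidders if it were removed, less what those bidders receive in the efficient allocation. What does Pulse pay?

Pulse pays $203M.

Efficient allocation: Pulse→Band G ($834M), OrbitCom→Band B ($789M), ClearBand→Band F ($414M), Solara→Band E ($858M), PeakComm→Band A ($950M); total welfare W = $3845M.
Pulse receives Band G at value $834M, so the others get W − 834 = $3011M.
Without Pulse: best allocation of the remaining 4 bidders over all 5 bands is OrbitCom→Band B ($789M), ClearBand→Band G ($617M), Solara→Band E ($858M), PeakComm→Band A ($950M), total $3214M.
VCG payment = (others' best without Pulse) − (others' welfare with Pulse) = 3214 − 3011 = $203M.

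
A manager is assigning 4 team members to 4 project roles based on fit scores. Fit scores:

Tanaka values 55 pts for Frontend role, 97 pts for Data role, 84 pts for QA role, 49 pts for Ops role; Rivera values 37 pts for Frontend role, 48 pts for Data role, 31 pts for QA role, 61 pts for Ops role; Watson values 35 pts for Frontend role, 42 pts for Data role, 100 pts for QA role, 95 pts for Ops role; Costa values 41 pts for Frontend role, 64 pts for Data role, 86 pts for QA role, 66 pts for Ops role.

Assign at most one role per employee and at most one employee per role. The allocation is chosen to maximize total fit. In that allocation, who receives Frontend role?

Rivera receives Frontend role.

Treat this as an assignment problem: match each employee to one role.
Optimal: Tanaka→Data role (97 pts), Rivera→Frontend role (37 pts), Watson→Ops role (95 pts), Costa→QA role (86 pts) — total 97+37+95+86 = 315 pts.
Column-greedy (each role in turn goes to its best remaining employee) gives 280 pts, worse by 35.
Next-best assignment: Tanaka→Data role, Rivera→Frontend role, Watson→QA role, Costa→Ops role = 300 pts.
Swapping Costa↔Watson (Costa→Ops role 66 pts, Watson→QA role 100 pts) loses 15.
Rivera's own top role is Ops role (61 pts), but forcing Rivera→Ops role and reassigning the rest optimally gives only 299 pts — worse by 16.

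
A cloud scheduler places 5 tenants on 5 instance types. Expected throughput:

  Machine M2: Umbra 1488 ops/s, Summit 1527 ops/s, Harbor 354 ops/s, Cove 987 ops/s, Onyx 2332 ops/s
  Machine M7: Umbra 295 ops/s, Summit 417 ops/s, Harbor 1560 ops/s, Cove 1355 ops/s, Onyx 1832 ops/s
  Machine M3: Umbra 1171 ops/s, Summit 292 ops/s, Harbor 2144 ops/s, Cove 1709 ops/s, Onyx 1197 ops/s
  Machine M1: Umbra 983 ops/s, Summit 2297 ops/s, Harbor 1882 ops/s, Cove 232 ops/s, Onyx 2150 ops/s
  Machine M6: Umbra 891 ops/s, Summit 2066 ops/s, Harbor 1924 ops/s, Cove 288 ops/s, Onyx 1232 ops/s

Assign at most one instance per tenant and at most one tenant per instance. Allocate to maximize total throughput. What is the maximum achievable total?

Maximum total: 9250 ops/s

Optimal: Umbra→Machine M2 (1488 ops/s), Summit→Machine M1 (2297 ops/s), Harbor→Machine M6 (1924 ops/s), Cove→Machine M3 (1709 ops/s), Onyx→Machine M7 (1832 ops/s) — total 1488+2297+1924+1709+1832 = 9250 ops/s.
Column-greedy (each instance in turn goes to its best remaining tenant) gives 8789 ops/s, worse by 461.
Next-best assignment: Umbra→Machine M2, Summit→Machine M6, Harbor→Machine M3, Cove→Machine M7, Onyx→Machine M1 = 9203 ops/s.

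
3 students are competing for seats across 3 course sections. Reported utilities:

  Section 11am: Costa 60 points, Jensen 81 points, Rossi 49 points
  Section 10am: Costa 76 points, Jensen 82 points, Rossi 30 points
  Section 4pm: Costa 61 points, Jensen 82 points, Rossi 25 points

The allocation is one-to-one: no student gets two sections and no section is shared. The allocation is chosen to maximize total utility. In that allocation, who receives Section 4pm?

Jensen receives Section 4pm.

Optimal: Costa→Section 10am (76 points), Jensen→Section 4pm (82 points), Rossi→Section 11am (49 points) — total 76+82+49 = 207 points.
Max-entry greedy (repeatedly take the single best remaining cell) gives 192 points, worse by 15.
Next-best assignment: Costa→Section 4pm, Jensen→Section 10am, Rossi→Section 11am = 192 points.
Jensen's own top section is Section 10am (82 points), but forcing Jensen→Section 10am and reassigning the rest optimally gives only 192 points — worse by 15.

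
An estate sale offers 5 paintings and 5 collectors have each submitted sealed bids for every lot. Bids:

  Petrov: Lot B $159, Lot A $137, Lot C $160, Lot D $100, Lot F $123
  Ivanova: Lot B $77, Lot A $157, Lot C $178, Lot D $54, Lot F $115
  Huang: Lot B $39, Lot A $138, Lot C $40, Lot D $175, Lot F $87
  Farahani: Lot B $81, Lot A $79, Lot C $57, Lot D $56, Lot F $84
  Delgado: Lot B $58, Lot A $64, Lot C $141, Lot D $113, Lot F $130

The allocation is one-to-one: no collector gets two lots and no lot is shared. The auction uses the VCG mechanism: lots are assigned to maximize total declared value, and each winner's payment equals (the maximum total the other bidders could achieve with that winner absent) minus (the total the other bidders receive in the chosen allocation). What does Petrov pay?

Efficient allocation: Petrov→Lot B ($159), Ivanova→Lot C ($178), Huang→Lot D ($175), Farahani→Lot A ($79), Delgado→Lot F ($130); total welfare W = $721.
Petrov receives Lot B at value $159, so the others get W − 159 = $562.
Without Petrov: best allocation of the remaining 4 bidders over all 5 lots is Ivanova→Lot C ($178), Huang→Lot D ($175), Farahani→Lot B ($81), Delgado→Lot F ($130), total $564.
VCG payment = (others' best without Petrov) − (others' welfare with Petrov) = 564 − 562 = $2.

Petrov pays $2.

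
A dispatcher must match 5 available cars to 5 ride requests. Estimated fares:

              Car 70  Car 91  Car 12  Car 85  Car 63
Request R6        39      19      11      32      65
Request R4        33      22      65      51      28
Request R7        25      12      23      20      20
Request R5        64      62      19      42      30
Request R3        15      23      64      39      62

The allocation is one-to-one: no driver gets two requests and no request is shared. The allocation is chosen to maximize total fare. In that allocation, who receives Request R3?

Car 12 receives Request R3.

Optimal: Car 70→Request R7 ($25), Car 91→Request R5 ($62), Car 12→Request R3 ($64), Car 85→Request R4 ($51), Car 63→Request R6 ($65) — total 25+62+64+51+65 = $267.
Row-greedy (each driver in turn takes its best remaining request) gives $204, worse by 63.
No other one-to-one assignment exceeds $267.
Car 12's own top request is Request R4 ($65), but forcing Car 12→Request R4 and reassigning the rest optimally gives only $256 — worse by 11.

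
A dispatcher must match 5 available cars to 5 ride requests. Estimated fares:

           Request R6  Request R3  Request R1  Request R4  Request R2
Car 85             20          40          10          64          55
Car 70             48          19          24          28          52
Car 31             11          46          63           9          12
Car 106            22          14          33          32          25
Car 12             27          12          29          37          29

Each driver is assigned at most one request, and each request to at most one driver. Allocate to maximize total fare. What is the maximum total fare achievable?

Max total: $222

Optimal: Car 85→Request R4 ($64), Car 70→Request R2 ($52), Car 31→Request R3 ($46), Car 106→Request R1 ($33), Car 12→Request R6 ($27) — total 64+52+46+33+27 = $222.
Column-greedy (each request in turn goes to its best remaining driver) gives $220, worse by 2.
Next-best assignment: Car 85→Request R4, Car 70→Request R6, Car 31→Request R3, Car 106→Request R1, Car 12→Request R2 = $220.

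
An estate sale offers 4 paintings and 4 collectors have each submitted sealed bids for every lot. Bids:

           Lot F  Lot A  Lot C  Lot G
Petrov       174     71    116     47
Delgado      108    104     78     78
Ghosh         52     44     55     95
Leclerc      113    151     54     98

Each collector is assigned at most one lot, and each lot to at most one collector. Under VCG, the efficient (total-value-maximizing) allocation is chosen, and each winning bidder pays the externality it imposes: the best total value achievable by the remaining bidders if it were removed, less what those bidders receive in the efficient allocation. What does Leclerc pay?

Efficient allocation: Petrov→Lot F ($174), Delgado→Lot C ($78), Ghosh→Lot G ($95), Leclerc→Lot A ($151); total welfare W = $498.
Leclerc receives Lot A at value $151, so the others get W − 151 = $347.
Without Leclerc: best allocation of the remaining 3 bidders over all 4 lots is Petrov→Lot F ($174), Delgado→Lot A ($104), Ghosh→Lot G ($95), total $373.
VCG payment = (others' best without Leclerc) − (others' welfare with Leclerc) = 373 − 347 = $26.

Leclerc pays $26.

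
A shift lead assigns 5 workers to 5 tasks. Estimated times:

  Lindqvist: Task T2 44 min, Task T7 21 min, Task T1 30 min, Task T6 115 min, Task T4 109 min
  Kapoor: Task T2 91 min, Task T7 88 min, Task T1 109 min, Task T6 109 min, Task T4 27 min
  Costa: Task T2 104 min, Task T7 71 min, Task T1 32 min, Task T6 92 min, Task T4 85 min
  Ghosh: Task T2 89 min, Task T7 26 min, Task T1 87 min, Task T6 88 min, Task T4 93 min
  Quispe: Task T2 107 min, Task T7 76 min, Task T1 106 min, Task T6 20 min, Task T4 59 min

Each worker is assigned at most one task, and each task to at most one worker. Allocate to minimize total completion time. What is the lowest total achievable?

Optimal: Lindqvist→Task T2 (44 min), Kapoor→Task T4 (27 min), Costa→Task T1 (32 min), Ghosh→Task T7 (26 min), Quispe→Task T6 (20 min) — total 44+27+32+26+20 = 149 min.
Min-entry greedy (repeatedly take the single cheapest remaining cell) gives 189 min, worse by 40.

Minimum total: 149 min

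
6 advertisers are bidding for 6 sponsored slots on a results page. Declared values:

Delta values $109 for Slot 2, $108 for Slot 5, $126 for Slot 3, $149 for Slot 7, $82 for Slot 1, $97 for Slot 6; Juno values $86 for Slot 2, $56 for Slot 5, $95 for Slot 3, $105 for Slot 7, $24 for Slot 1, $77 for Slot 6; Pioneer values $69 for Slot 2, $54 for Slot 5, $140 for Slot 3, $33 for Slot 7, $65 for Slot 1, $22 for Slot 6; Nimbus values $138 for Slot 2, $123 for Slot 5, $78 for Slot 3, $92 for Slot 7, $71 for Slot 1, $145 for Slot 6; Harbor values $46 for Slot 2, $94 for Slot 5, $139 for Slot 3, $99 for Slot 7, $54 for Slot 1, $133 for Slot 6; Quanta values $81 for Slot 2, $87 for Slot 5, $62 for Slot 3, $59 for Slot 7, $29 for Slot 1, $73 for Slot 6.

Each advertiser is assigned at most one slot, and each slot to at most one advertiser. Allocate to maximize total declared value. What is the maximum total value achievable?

Maximum total: $685

Optimal: Delta→Slot 1 ($82), Juno→Slot 7 ($105), Pioneer→Slot 3 ($140), Nimbus→Slot 2 ($138), Harbor→Slot 6 ($133), Quanta→Slot 5 ($87) — total 82+105+140+138+133+87 = $685.
Row-greedy (each advertiser in turn takes its best remaining slot) gives $581, worse by 104.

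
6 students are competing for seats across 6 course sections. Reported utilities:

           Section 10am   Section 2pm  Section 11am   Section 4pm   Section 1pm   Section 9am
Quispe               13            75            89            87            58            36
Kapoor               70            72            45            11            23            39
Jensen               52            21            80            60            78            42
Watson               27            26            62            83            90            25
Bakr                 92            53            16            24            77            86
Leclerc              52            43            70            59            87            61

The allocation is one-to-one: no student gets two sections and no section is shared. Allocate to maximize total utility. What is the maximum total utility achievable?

This is a one-to-one assignment (maximum-weight bipartite matching).
Optimal: Quispe→Section 4pm (87 points), Kapoor→Section 2pm (72 points), Jensen→Section 11am (80 points), Watson→Section 1pm (90 points), Bakr→Section 10am (92 points), Leclerc→Section 9am (61 points) — total 87+72+80+90+92+61 = 482 points.
Row-greedy (each student in turn takes its best remaining section) gives 475 points, worse by 7.
Next-best assignment: Quispe→Section 2pm, Kapoor→Section 10am, Jensen→Section 11am, Watson→Section 4pm, Bakr→Section 9am, Leclerc→Section 1pm = 481 points.

Maximum total: 482 points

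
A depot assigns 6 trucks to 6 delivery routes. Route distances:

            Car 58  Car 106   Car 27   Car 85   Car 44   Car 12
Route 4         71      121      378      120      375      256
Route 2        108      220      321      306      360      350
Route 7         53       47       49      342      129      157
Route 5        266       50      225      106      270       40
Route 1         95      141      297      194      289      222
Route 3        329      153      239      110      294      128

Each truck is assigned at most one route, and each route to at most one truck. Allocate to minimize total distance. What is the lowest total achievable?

This is the linear assignment problem.
Optimal: Car 58→Route 2 (108 km), Car 106→Route 4 (121 km), Car 27→Route 7 (49 km), Car 85→Route 3 (110 km), Car 44→Route 1 (289 km), Car 12→Route 5 (40 km) — total 108+121+49+110+289+40 = 717 km.
Min-entry greedy (repeatedly take the single cheapest remaining cell) gives 878 km, worse by 161.

Minimum total: 717 km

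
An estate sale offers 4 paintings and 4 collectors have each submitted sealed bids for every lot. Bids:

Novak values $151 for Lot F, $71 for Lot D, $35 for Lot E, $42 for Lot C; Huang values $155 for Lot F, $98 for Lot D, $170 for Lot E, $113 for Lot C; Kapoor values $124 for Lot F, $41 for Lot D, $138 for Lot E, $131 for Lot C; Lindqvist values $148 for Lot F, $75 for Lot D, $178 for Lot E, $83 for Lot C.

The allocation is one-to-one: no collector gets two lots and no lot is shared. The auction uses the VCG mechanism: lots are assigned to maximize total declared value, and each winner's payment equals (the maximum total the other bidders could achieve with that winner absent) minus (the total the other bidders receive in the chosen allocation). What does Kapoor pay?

Kapoor pays $15.

Efficient allocation: Novak→Lot F ($151), Huang→Lot D ($98), Kapoor→Lot C ($131), Lindqvist→Lot E ($178); total welfare W = $558.
Kapoor receives Lot C at value $131, so the others get W − 131 = $427.
Without Kapoor: best allocation of the remaining 3 bidders over all 4 lots is Novak→Lot F ($151), Huang→Lot C ($113), Lindqvist→Lot E ($178), total $442.
VCG payment = (others' best without Kapoor) − (others' welfare with Kapoor) = 442 − 427 = $15.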